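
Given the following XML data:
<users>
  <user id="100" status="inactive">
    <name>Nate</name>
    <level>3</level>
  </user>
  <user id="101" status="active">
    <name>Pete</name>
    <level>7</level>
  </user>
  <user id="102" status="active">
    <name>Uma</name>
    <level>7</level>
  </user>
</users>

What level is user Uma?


Finding user: Uma
<level>7</level>

ANSWER: 7


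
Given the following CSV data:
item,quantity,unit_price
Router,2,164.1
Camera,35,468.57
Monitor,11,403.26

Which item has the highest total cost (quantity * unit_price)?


Computing row totals:
  Router: 328.2
  Camera: 16399.95
  Monitor: 4435.86
Maximum: Camera (16399.95)

ANSWER: Camera


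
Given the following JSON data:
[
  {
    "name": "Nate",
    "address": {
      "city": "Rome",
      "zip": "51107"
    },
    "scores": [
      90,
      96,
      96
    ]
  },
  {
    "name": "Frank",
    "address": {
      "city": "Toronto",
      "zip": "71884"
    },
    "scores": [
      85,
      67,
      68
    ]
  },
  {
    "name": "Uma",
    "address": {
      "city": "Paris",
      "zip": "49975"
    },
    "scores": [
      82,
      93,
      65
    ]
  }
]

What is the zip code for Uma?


Path: records[2].address.zip
Value: 49975

ANSWER: 49975


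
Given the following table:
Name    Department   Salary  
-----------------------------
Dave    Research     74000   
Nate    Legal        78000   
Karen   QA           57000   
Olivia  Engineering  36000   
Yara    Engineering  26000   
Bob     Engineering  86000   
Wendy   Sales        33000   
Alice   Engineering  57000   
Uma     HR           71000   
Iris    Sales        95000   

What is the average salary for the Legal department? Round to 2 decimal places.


Legal department members:
  Nate: 78000
Sum = 78000
Count = 1
Average = 78000 / 1 = 78000.00

ANSWER: 78000.00


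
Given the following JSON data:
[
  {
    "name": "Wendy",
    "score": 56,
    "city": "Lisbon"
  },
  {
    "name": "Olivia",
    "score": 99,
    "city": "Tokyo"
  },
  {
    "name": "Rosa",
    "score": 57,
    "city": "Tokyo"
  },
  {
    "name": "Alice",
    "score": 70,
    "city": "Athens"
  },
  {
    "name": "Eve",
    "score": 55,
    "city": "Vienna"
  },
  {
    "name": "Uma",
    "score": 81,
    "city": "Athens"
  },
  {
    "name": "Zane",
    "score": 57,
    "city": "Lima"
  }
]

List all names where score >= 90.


Filtering records where score >= 90:
  Wendy (score=56) -> no
  Olivia (score=99) -> YES
  Rosa (score=57) -> no
  Alice (score=70) -> no
  Eve (score=55) -> no
  Uma (score=81) -> no
  Zane (score=57) -> no


ANSWER: Olivia


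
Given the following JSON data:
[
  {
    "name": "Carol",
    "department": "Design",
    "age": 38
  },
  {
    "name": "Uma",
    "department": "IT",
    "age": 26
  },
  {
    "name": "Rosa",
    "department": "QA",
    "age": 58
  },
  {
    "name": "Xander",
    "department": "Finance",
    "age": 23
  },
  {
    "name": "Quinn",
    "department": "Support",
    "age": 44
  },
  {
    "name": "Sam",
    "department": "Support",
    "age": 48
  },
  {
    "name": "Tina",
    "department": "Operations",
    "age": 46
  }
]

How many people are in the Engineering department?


Scanning records for department = Engineering
  No matches found
Count: 0

ANSWER: 0


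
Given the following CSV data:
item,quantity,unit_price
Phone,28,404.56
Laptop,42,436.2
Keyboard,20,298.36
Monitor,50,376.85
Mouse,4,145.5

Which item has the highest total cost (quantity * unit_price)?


Computing row totals:
  Phone: 11327.68
  Laptop: 18320.4
  Keyboard: 5967.2
  Monitor: 18842.5
  Mouse: 582.0
Maximum: Monitor (18842.5)

ANSWER: Monitor


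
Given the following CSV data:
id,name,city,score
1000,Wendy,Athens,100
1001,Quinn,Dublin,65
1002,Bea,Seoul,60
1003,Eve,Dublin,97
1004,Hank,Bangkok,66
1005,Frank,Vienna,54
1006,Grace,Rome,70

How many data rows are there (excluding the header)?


Counting rows (excluding header):
Header: id,name,city,score
Data rows: 7

ANSWER: 7


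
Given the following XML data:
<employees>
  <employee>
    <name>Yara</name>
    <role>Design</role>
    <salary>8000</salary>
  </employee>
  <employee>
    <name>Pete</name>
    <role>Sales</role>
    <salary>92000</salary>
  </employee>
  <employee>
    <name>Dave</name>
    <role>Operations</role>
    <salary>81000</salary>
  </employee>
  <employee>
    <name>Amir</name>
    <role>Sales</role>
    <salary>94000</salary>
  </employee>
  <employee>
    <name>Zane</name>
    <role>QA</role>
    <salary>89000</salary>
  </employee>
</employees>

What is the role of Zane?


Searching for <employee> with <name>Zane</name>
Found at position 5
<role>QA</role>

ANSWER: QA


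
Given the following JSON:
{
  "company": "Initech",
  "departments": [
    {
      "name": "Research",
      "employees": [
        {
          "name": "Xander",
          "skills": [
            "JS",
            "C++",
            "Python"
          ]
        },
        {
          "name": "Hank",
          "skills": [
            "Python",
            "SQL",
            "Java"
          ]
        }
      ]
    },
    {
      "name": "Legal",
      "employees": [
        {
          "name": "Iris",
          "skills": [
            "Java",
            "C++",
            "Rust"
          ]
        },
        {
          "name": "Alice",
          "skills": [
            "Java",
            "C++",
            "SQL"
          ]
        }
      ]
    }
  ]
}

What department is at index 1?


Path: departments[1].name
Value: Legal

ANSWER: Legal


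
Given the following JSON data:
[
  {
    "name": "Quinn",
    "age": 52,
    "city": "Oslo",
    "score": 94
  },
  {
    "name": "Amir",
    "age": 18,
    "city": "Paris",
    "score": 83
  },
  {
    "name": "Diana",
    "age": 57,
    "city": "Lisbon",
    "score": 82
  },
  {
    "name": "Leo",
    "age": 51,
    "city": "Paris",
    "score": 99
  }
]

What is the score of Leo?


Looking up record where name = Leo
Record index: 3
Field 'score' = 99

ANSWER: 99


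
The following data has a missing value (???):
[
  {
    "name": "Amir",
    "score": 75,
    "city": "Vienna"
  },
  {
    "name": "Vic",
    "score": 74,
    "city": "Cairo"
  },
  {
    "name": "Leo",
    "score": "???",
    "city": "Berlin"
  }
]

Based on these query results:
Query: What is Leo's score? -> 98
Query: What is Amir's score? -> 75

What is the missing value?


The missing value is Leo's score
From query: Leo's score = 98

ANSWER: 98


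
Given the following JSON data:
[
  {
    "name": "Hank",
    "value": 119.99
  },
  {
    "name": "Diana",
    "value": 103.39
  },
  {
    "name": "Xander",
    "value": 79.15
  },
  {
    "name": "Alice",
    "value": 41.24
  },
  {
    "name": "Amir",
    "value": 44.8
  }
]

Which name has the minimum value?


Comparing values:
  Hank: 119.99
  Diana: 103.39
  Xander: 79.15
  Alice: 41.24
  Amir: 44.8
Minimum: Alice (41.24)

ANSWER: Alice


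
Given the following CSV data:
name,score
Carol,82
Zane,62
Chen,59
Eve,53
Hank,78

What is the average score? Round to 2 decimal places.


Scores: 82, 62, 59, 53, 78
Sum = 334
Count = 5
Average = 334 / 5 = 66.80

ANSWER: 66.80


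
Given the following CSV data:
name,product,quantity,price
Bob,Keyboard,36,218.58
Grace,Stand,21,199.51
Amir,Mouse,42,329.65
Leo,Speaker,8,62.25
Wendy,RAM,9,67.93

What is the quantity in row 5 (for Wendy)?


Row 5: Wendy
Column 'quantity' = 9

ANSWER: 9


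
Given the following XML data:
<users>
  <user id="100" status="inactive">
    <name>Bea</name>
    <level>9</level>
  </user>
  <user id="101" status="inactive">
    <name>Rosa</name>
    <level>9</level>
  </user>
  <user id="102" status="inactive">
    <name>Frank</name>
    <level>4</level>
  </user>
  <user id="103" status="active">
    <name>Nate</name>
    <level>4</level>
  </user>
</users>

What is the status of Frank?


Finding user with name = Frank
user id="102" status="inactive"

ANSWER: inactive


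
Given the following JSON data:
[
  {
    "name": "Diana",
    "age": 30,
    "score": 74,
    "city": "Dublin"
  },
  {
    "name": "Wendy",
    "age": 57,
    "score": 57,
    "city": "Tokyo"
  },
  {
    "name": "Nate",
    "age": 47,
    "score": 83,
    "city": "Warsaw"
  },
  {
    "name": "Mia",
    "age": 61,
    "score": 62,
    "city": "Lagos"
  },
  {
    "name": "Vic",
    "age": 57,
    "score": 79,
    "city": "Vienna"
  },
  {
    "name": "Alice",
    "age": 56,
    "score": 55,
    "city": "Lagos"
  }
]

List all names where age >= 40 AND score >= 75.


Checking both conditions:
  Diana (age=30, score=74) -> no
  Wendy (age=57, score=57) -> no
  Nate (age=47, score=83) -> YES
  Mia (age=61, score=62) -> no
  Vic (age=57, score=79) -> YES
  Alice (age=56, score=55) -> no


ANSWER: Nate, Vic


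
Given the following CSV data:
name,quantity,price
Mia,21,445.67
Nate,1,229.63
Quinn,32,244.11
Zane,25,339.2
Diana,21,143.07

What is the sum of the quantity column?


Values in 'quantity' column:
  Row 1: 21
  Row 2: 1
  Row 3: 32
  Row 4: 25
  Row 5: 21
Sum = 21 + 1 + 32 + 25 + 21 = 100

ANSWER: 100


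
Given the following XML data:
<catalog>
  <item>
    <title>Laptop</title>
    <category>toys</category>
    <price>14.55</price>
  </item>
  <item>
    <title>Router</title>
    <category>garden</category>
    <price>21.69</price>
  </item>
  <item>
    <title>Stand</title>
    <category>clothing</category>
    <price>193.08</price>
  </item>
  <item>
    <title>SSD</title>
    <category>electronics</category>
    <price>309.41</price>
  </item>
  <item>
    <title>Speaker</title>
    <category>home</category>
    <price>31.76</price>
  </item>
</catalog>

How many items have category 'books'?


Scanning <item> elements for <category>books</category>:
Count: 0

ANSWER: 0


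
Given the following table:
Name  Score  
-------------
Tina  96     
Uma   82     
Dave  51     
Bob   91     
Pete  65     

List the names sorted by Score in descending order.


Sorting by Score (descending):
  Tina: 96
  Bob: 91
  Uma: 82
  Pete: 65
  Dave: 51


ANSWER: Tina, Bob, Uma, Pete, Dave


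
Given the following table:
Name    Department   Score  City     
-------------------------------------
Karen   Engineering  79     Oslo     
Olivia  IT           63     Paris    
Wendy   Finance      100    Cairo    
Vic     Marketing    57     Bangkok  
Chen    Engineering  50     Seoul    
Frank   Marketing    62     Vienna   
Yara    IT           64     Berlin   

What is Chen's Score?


Row 5: Chen
Score = 50

ANSWER: 50


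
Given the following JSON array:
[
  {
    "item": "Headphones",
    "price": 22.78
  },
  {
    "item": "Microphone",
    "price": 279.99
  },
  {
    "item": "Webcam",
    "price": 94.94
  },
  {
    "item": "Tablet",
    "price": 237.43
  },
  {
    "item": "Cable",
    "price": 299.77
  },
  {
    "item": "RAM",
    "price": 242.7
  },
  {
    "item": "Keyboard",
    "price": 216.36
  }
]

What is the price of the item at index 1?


Array index 1 -> Microphone
price = 279.99

ANSWER: 279.99


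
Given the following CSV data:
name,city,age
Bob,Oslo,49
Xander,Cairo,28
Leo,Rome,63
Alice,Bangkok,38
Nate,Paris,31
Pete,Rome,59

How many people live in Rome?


Scanning city column for 'Rome':
  Row 3: Leo -> MATCH
  Row 6: Pete -> MATCH
Total matches: 2

ANSWER: 2


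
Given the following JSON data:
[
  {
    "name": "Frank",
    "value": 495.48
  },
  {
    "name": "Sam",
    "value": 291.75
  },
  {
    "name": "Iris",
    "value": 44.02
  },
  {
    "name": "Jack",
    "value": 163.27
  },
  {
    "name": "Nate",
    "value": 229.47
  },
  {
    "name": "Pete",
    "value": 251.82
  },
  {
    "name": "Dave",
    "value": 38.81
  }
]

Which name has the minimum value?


Comparing values:
  Frank: 495.48
  Sam: 291.75
  Iris: 44.02
  Jack: 163.27
  Nate: 229.47
  Pete: 251.82
  Dave: 38.81
Minimum: Dave (38.81)

ANSWER: Dave


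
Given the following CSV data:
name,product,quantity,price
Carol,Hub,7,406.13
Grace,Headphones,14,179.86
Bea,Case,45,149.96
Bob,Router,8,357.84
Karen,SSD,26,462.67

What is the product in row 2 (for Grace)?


Row 2: Grace
Column 'product' = Headphones

ANSWER: Headphones


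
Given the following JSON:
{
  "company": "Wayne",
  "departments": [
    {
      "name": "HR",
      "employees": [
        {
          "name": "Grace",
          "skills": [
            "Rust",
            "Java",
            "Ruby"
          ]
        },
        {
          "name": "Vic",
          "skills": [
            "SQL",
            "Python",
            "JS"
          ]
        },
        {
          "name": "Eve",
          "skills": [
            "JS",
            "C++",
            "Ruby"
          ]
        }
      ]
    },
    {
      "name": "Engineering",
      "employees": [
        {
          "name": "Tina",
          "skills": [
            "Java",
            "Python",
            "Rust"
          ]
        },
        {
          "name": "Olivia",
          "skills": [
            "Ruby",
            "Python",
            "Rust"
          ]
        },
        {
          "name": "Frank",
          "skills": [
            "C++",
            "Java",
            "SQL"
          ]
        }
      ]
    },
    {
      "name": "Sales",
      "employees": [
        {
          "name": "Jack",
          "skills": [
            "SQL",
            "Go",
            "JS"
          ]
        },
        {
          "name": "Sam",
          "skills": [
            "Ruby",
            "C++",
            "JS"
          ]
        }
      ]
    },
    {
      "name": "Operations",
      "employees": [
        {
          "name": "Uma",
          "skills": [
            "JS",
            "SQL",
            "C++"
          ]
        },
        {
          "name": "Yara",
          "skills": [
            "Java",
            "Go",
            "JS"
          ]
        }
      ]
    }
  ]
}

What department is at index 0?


Path: departments[0].name
Value: HR

ANSWER: HR


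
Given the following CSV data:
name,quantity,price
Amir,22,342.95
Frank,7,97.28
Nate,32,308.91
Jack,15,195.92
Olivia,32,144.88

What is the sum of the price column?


Values in 'price' column:
  Row 1: 342.95
  Row 2: 97.28
  Row 3: 308.91
  Row 4: 195.92
  Row 5: 144.88
Sum = 342.95 + 97.28 + 308.91 + 195.92 + 144.88 = 1089.94

ANSWER: 1089.94


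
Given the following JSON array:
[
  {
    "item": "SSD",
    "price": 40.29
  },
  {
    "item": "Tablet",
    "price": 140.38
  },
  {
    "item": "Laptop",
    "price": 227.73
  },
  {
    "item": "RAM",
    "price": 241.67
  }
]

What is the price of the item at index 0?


Array index 0 -> SSD
price = 40.29

ANSWER: 40.29


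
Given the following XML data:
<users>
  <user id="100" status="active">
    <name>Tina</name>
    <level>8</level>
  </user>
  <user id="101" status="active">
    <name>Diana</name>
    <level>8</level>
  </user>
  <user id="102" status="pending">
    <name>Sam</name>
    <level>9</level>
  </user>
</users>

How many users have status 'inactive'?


Counting users with status='inactive':
Count: 0

ANSWER: 0


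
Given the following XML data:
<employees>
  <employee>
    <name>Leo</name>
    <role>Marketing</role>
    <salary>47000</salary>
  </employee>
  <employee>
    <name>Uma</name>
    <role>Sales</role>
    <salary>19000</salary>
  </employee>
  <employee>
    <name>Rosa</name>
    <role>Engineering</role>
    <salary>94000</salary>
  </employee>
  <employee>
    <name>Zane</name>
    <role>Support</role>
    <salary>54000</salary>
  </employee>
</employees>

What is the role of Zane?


Searching for <employee> with <name>Zane</name>
Found at position 4
<role>Support</role>

ANSWER: Support


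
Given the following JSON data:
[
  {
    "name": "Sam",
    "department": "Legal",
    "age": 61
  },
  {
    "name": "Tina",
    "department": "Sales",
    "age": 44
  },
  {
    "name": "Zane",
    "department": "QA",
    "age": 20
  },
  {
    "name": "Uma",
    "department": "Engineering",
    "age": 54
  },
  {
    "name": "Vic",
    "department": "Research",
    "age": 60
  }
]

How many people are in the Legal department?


Scanning records for department = Legal
  Record 0: Sam
Count: 1

ANSWER: 1


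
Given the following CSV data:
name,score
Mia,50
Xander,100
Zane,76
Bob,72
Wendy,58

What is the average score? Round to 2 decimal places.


Scores: 50, 100, 76, 72, 58
Sum = 356
Count = 5
Average = 356 / 5 = 71.20

ANSWER: 71.20


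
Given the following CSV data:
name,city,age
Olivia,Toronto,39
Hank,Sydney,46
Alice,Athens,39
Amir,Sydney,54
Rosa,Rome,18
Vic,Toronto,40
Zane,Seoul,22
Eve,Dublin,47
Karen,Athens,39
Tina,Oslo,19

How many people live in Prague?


Scanning city column for 'Prague':
Total matches: 0

ANSWER: 0


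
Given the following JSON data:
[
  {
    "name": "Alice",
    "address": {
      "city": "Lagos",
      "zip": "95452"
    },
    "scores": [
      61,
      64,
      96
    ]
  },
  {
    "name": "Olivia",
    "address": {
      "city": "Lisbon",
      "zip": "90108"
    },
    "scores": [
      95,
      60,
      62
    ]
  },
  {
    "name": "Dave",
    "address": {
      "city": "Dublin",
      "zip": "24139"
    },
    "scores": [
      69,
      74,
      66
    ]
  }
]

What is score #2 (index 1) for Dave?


Path: records[2].scores[1]
Value: 74

ANSWER: 74


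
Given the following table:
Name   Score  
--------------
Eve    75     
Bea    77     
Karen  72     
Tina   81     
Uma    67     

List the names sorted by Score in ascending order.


Sorting by Score (ascending):
  Uma: 67
  Karen: 72
  Eve: 75
  Bea: 77
  Tina: 81


ANSWER: Uma, Karen, Eve, Bea, Tina


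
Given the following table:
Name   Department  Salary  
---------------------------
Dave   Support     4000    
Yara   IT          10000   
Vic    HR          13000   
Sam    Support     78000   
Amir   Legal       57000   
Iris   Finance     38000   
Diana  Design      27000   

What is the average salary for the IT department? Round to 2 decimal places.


IT department members:
  Yara: 10000
Sum = 10000
Count = 1
Average = 10000 / 1 = 10000.00

ANSWER: 10000.00


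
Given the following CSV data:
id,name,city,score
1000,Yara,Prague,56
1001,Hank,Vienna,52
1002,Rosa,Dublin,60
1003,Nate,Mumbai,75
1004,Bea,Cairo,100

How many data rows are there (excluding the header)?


Counting rows (excluding header):
Header: id,name,city,score
Data rows: 5

ANSWER: 5


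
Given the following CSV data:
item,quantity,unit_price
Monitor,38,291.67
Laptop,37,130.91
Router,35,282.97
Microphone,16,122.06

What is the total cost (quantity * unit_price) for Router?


Row: Router
quantity = 35
unit_price = 282.97
total = 35 * 282.97 = 9903.95

ANSWER: 9903.95


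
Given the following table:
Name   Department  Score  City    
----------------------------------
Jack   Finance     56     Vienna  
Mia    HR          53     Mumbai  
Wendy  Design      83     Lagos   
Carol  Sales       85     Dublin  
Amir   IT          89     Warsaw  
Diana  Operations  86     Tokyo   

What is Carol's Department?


Row 4: Carol
Department = Sales

ANSWER: Sales


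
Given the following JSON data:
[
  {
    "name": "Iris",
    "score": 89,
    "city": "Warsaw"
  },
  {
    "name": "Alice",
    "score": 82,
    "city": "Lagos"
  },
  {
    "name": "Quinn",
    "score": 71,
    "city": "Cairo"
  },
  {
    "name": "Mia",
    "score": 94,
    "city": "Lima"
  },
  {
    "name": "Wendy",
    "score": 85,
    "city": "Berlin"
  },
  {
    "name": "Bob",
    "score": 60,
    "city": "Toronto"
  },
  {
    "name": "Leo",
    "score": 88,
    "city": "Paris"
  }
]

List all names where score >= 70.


Filtering records where score >= 70:
  Iris (score=89) -> YES
  Alice (score=82) -> YES
  Quinn (score=71) -> YES
  Mia (score=94) -> YES
  Wendy (score=85) -> YES
  Bob (score=60) -> no
  Leo (score=88) -> YES


ANSWER: Iris, Alice, Quinn, Mia, Wendy, Leo


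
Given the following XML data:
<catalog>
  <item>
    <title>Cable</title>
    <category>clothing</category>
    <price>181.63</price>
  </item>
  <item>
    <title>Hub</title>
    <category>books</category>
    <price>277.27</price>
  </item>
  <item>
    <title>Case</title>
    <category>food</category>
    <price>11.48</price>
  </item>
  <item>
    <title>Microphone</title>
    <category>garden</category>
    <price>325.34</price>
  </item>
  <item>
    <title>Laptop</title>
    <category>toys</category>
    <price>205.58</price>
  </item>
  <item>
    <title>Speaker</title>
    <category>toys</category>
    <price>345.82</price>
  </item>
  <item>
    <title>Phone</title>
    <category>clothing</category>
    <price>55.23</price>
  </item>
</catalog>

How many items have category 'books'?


Scanning <item> elements for <category>books</category>:
  Item 2: Hub -> MATCH
Count: 1

ANSWER: 1


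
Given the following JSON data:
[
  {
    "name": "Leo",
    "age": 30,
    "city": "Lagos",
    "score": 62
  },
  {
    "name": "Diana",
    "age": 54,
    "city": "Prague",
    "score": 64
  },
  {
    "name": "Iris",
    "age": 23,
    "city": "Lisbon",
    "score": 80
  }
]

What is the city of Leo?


Looking up record where name = Leo
Record index: 0
Field 'city' = Lagos

ANSWER: Lagos


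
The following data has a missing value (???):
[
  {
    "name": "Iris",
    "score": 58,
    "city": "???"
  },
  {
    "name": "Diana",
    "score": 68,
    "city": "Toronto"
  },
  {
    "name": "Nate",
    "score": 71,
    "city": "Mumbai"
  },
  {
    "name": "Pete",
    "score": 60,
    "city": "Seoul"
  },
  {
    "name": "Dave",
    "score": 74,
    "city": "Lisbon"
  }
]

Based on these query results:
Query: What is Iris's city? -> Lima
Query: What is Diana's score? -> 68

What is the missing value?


The missing value is Iris's city
From query: Iris's city = Lima

ANSWER: Lima


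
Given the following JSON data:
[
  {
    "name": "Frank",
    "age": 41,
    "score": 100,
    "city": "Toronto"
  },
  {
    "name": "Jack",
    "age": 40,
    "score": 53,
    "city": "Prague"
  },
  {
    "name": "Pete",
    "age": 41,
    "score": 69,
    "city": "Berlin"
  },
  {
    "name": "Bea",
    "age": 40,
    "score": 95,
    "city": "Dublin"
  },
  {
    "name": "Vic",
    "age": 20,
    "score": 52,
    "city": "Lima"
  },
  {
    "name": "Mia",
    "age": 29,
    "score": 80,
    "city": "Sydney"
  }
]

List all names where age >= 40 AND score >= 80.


Checking both conditions:
  Frank (age=41, score=100) -> YES
  Jack (age=40, score=53) -> no
  Pete (age=41, score=69) -> no
  Bea (age=40, score=95) -> YES
  Vic (age=20, score=52) -> no
  Mia (age=29, score=80) -> no


ANSWER: Frank, Bea


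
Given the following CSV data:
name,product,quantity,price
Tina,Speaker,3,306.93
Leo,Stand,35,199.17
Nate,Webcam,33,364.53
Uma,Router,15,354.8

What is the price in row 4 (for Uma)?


Row 4: Uma
Column 'price' = 354.8

ANSWER: 354.8


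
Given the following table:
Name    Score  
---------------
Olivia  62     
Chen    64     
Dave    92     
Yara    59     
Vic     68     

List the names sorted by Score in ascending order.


Sorting by Score (ascending):
  Yara: 59
  Olivia: 62
  Chen: 64
  Vic: 68
  Dave: 92


ANSWER: Yara, Olivia, Chen, Vic, Dave


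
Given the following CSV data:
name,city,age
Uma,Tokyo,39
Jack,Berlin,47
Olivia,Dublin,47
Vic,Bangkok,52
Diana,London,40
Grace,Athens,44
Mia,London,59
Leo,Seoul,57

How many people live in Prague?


Scanning city column for 'Prague':
Total matches: 0

ANSWER: 0


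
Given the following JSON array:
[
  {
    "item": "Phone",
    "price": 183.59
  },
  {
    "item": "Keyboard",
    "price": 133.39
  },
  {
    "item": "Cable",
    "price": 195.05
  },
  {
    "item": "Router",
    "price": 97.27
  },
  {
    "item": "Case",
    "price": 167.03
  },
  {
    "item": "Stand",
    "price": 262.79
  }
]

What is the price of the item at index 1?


Array index 1 -> Keyboard
price = 133.39

ANSWER: 133.39


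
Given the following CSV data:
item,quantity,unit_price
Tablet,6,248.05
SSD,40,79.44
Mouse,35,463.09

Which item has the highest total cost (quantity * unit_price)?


Computing row totals:
  Tablet: 1488.3
  SSD: 3177.6
  Mouse: 16208.15
Maximum: Mouse (16208.15)

ANSWER: Mouse


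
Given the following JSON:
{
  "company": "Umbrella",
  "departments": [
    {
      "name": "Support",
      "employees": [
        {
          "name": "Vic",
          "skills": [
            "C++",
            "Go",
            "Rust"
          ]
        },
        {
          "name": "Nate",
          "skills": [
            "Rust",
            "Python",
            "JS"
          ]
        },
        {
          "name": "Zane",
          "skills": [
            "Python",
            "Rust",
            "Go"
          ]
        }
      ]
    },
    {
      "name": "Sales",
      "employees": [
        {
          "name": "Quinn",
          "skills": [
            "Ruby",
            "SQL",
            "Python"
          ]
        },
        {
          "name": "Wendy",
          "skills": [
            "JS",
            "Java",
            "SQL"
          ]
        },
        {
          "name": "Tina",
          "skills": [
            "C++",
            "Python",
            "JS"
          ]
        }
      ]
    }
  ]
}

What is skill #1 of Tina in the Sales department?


Path: departments[1].employees[2].skills[0]
Value: C++

ANSWER: C++


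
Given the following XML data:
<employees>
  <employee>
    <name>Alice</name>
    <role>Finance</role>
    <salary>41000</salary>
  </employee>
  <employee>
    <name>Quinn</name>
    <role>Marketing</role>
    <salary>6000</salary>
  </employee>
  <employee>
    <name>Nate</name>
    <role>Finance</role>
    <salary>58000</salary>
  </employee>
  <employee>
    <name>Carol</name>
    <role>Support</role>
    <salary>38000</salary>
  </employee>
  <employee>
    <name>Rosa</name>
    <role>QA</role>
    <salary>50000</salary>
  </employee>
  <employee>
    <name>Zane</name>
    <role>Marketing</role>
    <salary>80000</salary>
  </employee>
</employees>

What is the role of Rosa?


Searching for <employee> with <name>Rosa</name>
Found at position 5
<role>QA</role>

ANSWER: QA


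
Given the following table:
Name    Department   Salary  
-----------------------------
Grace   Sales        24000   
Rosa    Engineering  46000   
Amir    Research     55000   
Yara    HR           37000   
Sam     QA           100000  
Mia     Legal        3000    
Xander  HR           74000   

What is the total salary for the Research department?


Research department members:
  Amir: 55000
Total = 55000 = 55000

ANSWER: 55000


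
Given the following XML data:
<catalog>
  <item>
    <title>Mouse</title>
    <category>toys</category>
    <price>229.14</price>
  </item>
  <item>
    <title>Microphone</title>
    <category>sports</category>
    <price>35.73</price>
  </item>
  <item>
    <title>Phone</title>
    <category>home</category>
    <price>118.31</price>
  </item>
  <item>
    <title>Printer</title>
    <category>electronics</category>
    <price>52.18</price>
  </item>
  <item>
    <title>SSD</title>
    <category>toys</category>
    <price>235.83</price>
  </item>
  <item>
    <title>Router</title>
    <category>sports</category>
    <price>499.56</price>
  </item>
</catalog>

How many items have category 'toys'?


Scanning <item> elements for <category>toys</category>:
  Item 1: Mouse -> MATCH
  Item 5: SSD -> MATCH
Count: 2

ANSWER: 2


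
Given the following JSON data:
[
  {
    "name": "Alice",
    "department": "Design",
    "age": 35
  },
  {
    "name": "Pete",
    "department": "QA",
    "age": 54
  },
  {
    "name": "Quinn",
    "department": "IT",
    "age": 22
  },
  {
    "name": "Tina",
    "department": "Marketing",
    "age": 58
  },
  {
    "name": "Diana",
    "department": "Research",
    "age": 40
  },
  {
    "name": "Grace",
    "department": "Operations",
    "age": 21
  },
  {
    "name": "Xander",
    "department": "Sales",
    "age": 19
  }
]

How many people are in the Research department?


Scanning records for department = Research
  Record 4: Diana
Count: 1

ANSWER: 1


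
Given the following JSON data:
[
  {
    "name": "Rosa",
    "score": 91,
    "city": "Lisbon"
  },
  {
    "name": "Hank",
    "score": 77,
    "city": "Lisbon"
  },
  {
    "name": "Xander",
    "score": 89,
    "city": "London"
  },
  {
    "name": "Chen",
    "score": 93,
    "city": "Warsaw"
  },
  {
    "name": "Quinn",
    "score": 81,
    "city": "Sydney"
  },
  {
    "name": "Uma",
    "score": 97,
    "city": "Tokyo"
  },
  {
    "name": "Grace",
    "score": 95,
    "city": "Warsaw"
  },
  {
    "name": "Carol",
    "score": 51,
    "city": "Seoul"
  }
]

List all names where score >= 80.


Filtering records where score >= 80:
  Rosa (score=91) -> YES
  Hank (score=77) -> no
  Xander (score=89) -> YES
  Chen (score=93) -> YES
  Quinn (score=81) -> YES
  Uma (score=97) -> YES
  Grace (score=95) -> YES
  Carol (score=51) -> no


ANSWER: Rosa, Xander, Chen, Quinn, Uma, Grace


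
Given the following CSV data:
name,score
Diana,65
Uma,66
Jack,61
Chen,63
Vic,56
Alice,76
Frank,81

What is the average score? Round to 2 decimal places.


Scores: 65, 66, 61, 63, 56, 76, 81
Sum = 468
Count = 7
Average = 468 / 7 = 66.86

ANSWER: 66.86


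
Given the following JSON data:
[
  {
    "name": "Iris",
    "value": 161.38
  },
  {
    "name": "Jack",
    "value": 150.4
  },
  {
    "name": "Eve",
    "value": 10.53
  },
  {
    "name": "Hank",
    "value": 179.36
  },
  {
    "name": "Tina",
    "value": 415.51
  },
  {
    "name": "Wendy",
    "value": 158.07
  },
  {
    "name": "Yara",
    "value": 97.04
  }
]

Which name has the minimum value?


Comparing values:
  Iris: 161.38
  Jack: 150.4
  Eve: 10.53
  Hank: 179.36
  Tina: 415.51
  Wendy: 158.07
  Yara: 97.04
Minimum: Eve (10.53)

ANSWER: Eve


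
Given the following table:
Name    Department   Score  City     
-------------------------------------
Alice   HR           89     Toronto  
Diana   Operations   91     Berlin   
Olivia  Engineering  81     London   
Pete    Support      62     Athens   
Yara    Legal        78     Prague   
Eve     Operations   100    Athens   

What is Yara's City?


Row 5: Yara
City = Prague

ANSWER: Prague


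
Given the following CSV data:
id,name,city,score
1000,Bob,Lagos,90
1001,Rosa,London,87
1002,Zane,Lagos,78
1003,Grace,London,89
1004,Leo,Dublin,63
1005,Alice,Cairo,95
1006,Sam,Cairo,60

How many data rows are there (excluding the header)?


Counting rows (excluding header):
Header: id,name,city,score
Data rows: 7

ANSWER: 7


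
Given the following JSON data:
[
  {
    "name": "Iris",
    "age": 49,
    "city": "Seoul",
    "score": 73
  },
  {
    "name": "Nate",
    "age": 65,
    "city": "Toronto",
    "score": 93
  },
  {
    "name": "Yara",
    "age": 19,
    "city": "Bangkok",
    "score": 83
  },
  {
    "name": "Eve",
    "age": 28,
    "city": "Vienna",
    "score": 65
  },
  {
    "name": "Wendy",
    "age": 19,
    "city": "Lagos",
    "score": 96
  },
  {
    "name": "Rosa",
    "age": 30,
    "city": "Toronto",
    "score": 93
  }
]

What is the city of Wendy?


Looking up record where name = Wendy
Record index: 4
Field 'city' = Lagos

ANSWER: Lagos


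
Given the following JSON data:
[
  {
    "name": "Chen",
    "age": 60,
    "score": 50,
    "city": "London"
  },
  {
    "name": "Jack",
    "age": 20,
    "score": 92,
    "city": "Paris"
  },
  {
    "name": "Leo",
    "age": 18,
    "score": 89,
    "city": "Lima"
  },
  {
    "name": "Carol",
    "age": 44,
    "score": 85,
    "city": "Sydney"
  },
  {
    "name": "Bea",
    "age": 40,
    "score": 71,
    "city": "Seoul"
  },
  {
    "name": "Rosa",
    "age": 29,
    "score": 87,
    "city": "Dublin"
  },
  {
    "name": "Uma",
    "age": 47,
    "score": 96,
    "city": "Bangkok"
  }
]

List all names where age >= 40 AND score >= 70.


Checking both conditions:
  Chen (age=60, score=50) -> no
  Jack (age=20, score=92) -> no
  Leo (age=18, score=89) -> no
  Carol (age=44, score=85) -> YES
  Bea (age=40, score=71) -> YES
  Rosa (age=29, score=87) -> no
  Uma (age=47, score=96) -> YES


ANSWER: Carol, Bea, Uma


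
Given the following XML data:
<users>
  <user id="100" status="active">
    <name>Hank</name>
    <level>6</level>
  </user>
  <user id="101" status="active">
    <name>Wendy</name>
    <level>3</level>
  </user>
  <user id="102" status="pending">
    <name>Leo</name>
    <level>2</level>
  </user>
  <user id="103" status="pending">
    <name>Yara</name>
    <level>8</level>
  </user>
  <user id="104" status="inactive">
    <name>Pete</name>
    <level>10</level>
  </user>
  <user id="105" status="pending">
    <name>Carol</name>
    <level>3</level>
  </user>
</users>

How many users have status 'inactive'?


Counting users with status='inactive':
  Pete (id=104) -> MATCH
Count: 1

ANSWER: 1


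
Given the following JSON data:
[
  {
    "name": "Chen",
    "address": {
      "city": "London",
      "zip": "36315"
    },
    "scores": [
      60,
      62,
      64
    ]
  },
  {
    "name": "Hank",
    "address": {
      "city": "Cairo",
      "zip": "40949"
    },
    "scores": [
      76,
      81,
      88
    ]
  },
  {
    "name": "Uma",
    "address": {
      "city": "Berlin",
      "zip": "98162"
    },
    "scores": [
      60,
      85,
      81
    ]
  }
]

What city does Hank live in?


Path: records[1].address.city
Value: Cairo

ANSWER: Cairo


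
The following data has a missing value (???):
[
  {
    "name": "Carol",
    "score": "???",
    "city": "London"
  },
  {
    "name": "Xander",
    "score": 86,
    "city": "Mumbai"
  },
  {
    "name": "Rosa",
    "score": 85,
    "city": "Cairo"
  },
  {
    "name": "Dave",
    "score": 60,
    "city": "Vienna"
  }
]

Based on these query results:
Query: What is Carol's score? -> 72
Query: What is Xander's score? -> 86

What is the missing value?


The missing value is Carol's score
From query: Carol's score = 72

ANSWER: 72


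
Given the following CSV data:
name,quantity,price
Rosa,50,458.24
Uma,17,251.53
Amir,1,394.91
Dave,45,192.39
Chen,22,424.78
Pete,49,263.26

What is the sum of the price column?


Values in 'price' column:
  Row 1: 458.24
  Row 2: 251.53
  Row 3: 394.91
  Row 4: 192.39
  Row 5: 424.78
  Row 6: 263.26
Sum = 458.24 + 251.53 + 394.91 + 192.39 + 424.78 + 263.26 = 1985.11

ANSWER: 1985.11


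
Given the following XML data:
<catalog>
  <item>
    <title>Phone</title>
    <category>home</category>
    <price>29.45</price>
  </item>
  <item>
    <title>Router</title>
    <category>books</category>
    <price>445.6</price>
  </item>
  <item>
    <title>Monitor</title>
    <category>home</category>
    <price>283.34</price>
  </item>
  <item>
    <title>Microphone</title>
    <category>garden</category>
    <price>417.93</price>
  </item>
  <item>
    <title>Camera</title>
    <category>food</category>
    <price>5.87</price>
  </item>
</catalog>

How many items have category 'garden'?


Scanning <item> elements for <category>garden</category>:
  Item 4: Microphone -> MATCH
Count: 1

ANSWER: 1


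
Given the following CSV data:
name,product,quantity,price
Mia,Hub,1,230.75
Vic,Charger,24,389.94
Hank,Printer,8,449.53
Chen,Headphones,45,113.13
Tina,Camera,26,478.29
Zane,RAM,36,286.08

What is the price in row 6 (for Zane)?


Row 6: Zane
Column 'price' = 286.08

ANSWER: 286.08


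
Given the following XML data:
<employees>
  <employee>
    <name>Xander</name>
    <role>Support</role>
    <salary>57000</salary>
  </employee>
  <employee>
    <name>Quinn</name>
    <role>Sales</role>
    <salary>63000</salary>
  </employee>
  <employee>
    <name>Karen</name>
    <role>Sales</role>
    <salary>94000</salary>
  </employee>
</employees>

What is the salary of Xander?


Searching for <employee> with <name>Xander</name>
Found at position 1
<salary>57000</salary>

ANSWER: 57000


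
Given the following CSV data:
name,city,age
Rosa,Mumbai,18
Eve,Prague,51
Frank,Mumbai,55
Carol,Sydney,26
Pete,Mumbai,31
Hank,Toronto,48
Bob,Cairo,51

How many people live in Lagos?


Scanning city column for 'Lagos':
Total matches: 0

ANSWER: 0


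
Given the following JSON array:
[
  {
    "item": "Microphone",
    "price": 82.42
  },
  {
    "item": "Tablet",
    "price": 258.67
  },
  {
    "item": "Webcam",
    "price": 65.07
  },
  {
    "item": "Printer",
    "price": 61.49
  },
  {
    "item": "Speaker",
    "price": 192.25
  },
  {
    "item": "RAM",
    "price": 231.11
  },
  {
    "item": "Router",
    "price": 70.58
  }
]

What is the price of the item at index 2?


Array index 2 -> Webcam
price = 65.07

ANSWER: 65.07


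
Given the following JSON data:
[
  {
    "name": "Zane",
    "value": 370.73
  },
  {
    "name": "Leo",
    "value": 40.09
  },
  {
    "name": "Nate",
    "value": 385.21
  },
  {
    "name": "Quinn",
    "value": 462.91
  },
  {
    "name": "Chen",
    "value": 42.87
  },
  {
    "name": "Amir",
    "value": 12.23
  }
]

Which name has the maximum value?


Comparing values:
  Zane: 370.73
  Leo: 40.09
  Nate: 385.21
  Quinn: 462.91
  Chen: 42.87
  Amir: 12.23
Maximum: Quinn (462.91)

ANSWER: Quinn


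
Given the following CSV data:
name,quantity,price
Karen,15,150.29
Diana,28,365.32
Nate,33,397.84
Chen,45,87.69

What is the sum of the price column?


Values in 'price' column:
  Row 1: 150.29
  Row 2: 365.32
  Row 3: 397.84
  Row 4: 87.69
Sum = 150.29 + 365.32 + 397.84 + 87.69 = 1001.14

ANSWER: 1001.14


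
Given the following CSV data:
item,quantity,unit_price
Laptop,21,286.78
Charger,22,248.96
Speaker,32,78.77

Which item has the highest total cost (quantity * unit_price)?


Computing row totals:
  Laptop: 6022.38
  Charger: 5477.12
  Speaker: 2520.64
Maximum: Laptop (6022.38)

ANSWER: Laptop


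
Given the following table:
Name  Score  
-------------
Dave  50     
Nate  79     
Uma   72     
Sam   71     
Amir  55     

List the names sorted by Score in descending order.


Sorting by Score (descending):
  Nate: 79
  Uma: 72
  Sam: 71
  Amir: 55
  Dave: 50


ANSWER: Nate, Uma, Sam, Amir, Dave


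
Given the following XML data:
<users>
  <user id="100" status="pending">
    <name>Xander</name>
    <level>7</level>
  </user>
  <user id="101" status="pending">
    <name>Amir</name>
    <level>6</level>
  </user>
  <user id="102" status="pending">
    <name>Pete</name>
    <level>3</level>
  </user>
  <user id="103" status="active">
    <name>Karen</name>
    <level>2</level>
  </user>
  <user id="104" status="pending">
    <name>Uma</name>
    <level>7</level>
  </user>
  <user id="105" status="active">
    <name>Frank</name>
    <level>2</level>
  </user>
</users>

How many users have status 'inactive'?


Counting users with status='inactive':
Count: 0

ANSWER: 0


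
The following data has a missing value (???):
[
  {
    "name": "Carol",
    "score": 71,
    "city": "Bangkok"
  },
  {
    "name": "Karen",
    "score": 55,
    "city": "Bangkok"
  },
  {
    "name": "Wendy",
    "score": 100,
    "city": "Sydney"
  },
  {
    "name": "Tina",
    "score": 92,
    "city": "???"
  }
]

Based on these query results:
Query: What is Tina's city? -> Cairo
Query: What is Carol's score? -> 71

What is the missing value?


The missing value is Tina's city
From query: Tina's city = Cairo

ANSWER: Cairo


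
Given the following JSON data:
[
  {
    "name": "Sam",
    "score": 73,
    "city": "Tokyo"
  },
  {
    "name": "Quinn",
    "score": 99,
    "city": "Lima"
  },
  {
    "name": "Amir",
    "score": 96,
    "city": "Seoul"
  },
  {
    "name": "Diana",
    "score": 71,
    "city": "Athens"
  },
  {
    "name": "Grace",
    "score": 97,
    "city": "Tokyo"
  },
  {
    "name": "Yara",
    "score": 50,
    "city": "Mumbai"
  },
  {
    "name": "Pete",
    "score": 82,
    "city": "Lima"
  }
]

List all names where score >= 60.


Filtering records where score >= 60:
  Sam (score=73) -> YES
  Quinn (score=99) -> YES
  Amir (score=96) -> YES
  Diana (score=71) -> YES
  Grace (score=97) -> YES
  Yara (score=50) -> no
  Pete (score=82) -> YES


ANSWER: Sam, Quinn, Amir, Diana, Grace, Pete


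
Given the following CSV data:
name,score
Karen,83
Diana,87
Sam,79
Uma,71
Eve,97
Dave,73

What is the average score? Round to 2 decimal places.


Scores: 83, 87, 79, 71, 97, 73
Sum = 490
Count = 6
Average = 490 / 6 = 81.67

ANSWER: 81.67
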